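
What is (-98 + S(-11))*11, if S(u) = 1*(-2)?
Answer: -1100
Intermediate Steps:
S(u) = -2
(-98 + S(-11))*11 = (-98 - 2)*11 = -100*11 = -1100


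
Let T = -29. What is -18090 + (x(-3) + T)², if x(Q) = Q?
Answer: -17066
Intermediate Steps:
-18090 + (x(-3) + T)² = -18090 + (-3 - 29)² = -18090 + (-32)² = -18090 + 1024 = -17066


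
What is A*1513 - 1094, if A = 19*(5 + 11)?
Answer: 458858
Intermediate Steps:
A = 304 (A = 19*16 = 304)
A*1513 - 1094 = 304*1513 - 1094 = 459952 - 1094 = 458858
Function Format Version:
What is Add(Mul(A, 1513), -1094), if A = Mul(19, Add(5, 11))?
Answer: 458858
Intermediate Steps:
A = 304 (A = Mul(19, 16) = 304)
Add(Mul(A, 1513), -1094) = Add(Mul(304, 1513), -1094) = Add(459952, -1094) = 458858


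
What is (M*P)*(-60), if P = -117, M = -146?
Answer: -1024920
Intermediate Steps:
(M*P)*(-60) = -146*(-117)*(-60) = 17082*(-60) = -1024920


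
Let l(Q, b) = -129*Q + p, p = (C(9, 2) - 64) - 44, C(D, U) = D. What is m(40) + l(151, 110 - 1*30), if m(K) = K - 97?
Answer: -19635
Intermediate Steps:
p = -99 (p = (9 - 64) - 44 = -55 - 44 = -99)
m(K) = -97 + K
l(Q, b) = -99 - 129*Q (l(Q, b) = -129*Q - 99 = -99 - 129*Q)
m(40) + l(151, 110 - 1*30) = (-97 + 40) + (-99 - 129*151) = -57 + (-99 - 19479) = -57 - 19578 = -19635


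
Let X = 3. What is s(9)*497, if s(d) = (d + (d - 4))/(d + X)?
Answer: 3479/6 ≈ 579.83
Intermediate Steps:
s(d) = (-4 + 2*d)/(3 + d) (s(d) = (d + (d - 4))/(d + 3) = (d + (-4 + d))/(3 + d) = (-4 + 2*d)/(3 + d))
s(9)*497 = (2*(-2 + 9)/(3 + 9))*497 = (2*7/12)*497 = (2*(1/12)*7)*497 = (7/6)*497 = 3479/6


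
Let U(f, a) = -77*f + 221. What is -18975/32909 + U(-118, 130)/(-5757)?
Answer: -415523138/189457113 ≈ -2.1932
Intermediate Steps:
U(f, a) = 221 - 77*f
-18975/32909 + U(-118, 130)/(-5757) = -18975/32909 + (221 - 77*(-118))/(-5757) = -18975*1/32909 + (221 + 9086)*(-1/5757) = -18975/32909 + 9307*(-1/5757) = -18975/32909 - 9307/5757 = -415523138/189457113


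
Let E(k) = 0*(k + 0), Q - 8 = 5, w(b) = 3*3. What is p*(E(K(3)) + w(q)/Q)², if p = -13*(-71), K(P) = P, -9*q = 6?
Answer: 5751/13 ≈ 442.38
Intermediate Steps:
q = -⅔ (q = -⅑*6 = -⅔ ≈ -0.66667)
p = 923
w(b) = 9
Q = 13 (Q = 8 + 5 = 13)
E(k) = 0 (E(k) = 0*k = 0)
p*(E(K(3)) + w(q)/Q)² = 923*(0 + 9/13)² = 923*(9/13)² = 923*(81/169) = 5751/13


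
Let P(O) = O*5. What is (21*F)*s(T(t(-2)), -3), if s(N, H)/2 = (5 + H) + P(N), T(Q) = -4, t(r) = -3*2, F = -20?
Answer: 15120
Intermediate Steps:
P(O) = 5*O
t(r) = -6
s(N, H) = 10 + 2*H + 10*N (s(N, H) = 2*((5 + H) + 5*N) = 2*(5 + H + 5*N) = 10 + 2*H + 10*N)
(21*F)*s(T(t(-2)), -3) = (21*(-20))*(10 + 2*(-3) + 10*(-4)) = -420*(10 - 6 - 40) = -420*(-36) = 15120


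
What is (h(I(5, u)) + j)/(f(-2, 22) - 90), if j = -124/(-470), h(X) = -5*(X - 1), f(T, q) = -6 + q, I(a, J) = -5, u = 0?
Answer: -3556/8695 ≈ -0.40897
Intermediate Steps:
h(X) = 5 - 5*X (h(X) = -5*(-1 + X) = 5 - 5*X)
j = 62/235 (j = -124*(-1/470) = 62/235 ≈ 0.26383)
(h(I(5, u)) + j)/(f(-2, 22) - 90) = ((5 - 5*(-5)) + 62/235)/((-6 + 22) - 90) = ((5 + 25) + 62/235)/(16 - 90) = (30 + 62/235)/(-74) = (7112/235)*(-1/74) = -3556/8695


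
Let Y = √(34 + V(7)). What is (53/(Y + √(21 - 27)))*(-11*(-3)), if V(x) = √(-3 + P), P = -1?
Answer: 1749/(I*√6 + √2*√(17 + I)) ≈ 249.46 - 112.08*I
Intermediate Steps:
V(x) = 2*I (V(x) = √(-3 - 1) = √(-4) = 2*I)
Y = √(34 + 2*I) ≈ 5.8335 + 0.17142*I
(53/(Y + √(21 - 27)))*(-11*(-3)) = (53/(√(34 + 2*I) + √(21 - 27)))*(-11*(-3)) = (53/(√(34 + 2*I) + √(-6)))*33 = (53/(√(34 + 2*I) + I*√6))*33 = 1749/(√(34 + 2*I) + I*√6)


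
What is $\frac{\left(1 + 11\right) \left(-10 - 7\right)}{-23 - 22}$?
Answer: $\frac{68}{15} \approx 4.5333$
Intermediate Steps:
$\frac{\left(1 + 11\right) \left(-10 - 7\right)}{-23 - 22} = \frac{12 \left(-17\right)}{-23 - 22} = - \frac{204}{-23 - 22} = - \frac{204}{-45} = \left(-204\right) \left(- \frac{1}{45}\right) = \frac{68}{15}$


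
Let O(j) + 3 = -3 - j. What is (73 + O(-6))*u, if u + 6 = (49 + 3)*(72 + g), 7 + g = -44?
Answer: 79278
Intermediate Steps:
g = -51 (g = -7 - 44 = -51)
O(j) = -6 - j (O(j) = -3 + (-3 - j) = -6 - j)
u = 1086 (u = -6 + (49 + 3)*(72 - 51) = -6 + 52*21 = -6 + 1092 = 1086)
(73 + O(-6))*u = (73 + (-6 - 1*(-6)))*1086 = (73 + (-6 + 6))*1086 = (73 + 0)*1086 = 73*1086 = 79278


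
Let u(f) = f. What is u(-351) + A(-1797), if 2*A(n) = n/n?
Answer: -701/2 ≈ -350.50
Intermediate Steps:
A(n) = ½ (A(n) = (n/n)/2 = (½)*1 = ½)
u(-351) + A(-1797) = -351 + ½ = -701/2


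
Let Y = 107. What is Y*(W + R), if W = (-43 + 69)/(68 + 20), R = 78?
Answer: 368615/44 ≈ 8377.6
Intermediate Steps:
W = 13/44 (W = 26/88 = 26*(1/88) = 13/44 ≈ 0.29545)
Y*(W + R) = 107*(13/44 + 78) = 107*(3445/44) = 368615/44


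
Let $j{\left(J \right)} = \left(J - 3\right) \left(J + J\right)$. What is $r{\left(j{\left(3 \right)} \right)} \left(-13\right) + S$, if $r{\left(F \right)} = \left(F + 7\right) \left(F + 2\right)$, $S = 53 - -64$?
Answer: $-65$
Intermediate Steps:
$j{\left(J \right)} = 2 J \left(-3 + J\right)$ ($j{\left(J \right)} = \left(-3 + J\right) 2 J = 2 J \left(-3 + J\right)$)
$S = 117$ ($S = 53 + 64 = 117$)
$r{\left(F \right)} = \left(2 + F\right) \left(7 + F\right)$ ($r{\left(F \right)} = \left(7 + F\right) \left(2 + F\right) = \left(2 + F\right) \left(7 + F\right)$)
$r{\left(j{\left(3 \right)} \right)} \left(-13\right) + S = \left(14 + \left(2 \cdot 3 \left(-3 + 3\right)\right)^{2} + 9 \cdot 2 \cdot 3 \left(-3 + 3\right)\right) \left(-13\right) + 117 = \left(14 + \left(2 \cdot 3 \cdot 0\right)^{2} + 9 \cdot 2 \cdot 3 \cdot 0\right) \left(-13\right) + 117 = \left(14 + 0^{2} + 9 \cdot 0\right) \left(-13\right) + 117 = \left(14 + 0 + 0\right) \left(-13\right) + 117 = 14 \left(-13\right) + 117 = -182 + 117 = -65$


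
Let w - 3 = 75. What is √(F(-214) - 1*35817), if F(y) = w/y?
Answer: I*√410073006/107 ≈ 189.25*I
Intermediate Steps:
w = 78 (w = 3 + 75 = 78)
F(y) = 78/y
√(F(-214) - 1*35817) = √(78/(-214) - 1*35817) = √(78*(-1/214) - 35817) = √(-39/107 - 35817) = √(-3832458/107) = I*√410073006/107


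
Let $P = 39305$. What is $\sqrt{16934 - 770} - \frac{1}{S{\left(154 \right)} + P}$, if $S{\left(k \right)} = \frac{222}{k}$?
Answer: $- \frac{77}{3026596} + 6 \sqrt{449} \approx 127.14$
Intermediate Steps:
$\sqrt{16934 - 770} - \frac{1}{S{\left(154 \right)} + P} = \sqrt{16934 - 770} - \frac{1}{\frac{222}{154} + 39305} = \sqrt{16164} - \frac{1}{222 \cdot \frac{1}{154} + 39305} = 6 \sqrt{449} - \frac{1}{\frac{111}{77} + 39305} = 6 \sqrt{449} - \frac{1}{\frac{3026596}{77}} = 6 \sqrt{449} - \frac{77}{3026596} = - \frac{77}{3026596} + 6 \sqrt{449}$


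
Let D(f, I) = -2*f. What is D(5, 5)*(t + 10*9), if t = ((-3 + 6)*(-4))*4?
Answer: -420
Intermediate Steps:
t = -48 (t = (3*(-4))*4 = -12*4 = -48)
D(5, 5)*(t + 10*9) = (-2*5)*(-48 + 10*9) = -10*(-48 + 90) = -10*42 = -420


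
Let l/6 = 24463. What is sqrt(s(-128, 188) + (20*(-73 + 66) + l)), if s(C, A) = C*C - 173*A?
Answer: sqrt(130498) ≈ 361.25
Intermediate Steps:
l = 146778 (l = 6*24463 = 146778)
s(C, A) = C**2 - 173*A
sqrt(s(-128, 188) + (20*(-73 + 66) + l)) = sqrt(((-128)**2 - 173*188) + (20*(-73 + 66) + 146778)) = sqrt((16384 - 32524) + (20*(-7) + 146778)) = sqrt(-16140 + (-140 + 146778)) = sqrt(-16140 + 146638) = sqrt(130498)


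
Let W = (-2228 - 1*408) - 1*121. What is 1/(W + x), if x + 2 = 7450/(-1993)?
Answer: -1993/5506137 ≈ -0.00036196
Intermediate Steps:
x = -11436/1993 (x = -2 + 7450/(-1993) = -2 + 7450*(-1/1993) = -2 - 7450/1993 = -11436/1993 ≈ -5.7381)
W = -2757 (W = (-2228 - 408) - 121 = -2636 - 121 = -2757)
1/(W + x) = 1/(-2757 - 11436/1993) = 1/(-5506137/1993) = -1993/5506137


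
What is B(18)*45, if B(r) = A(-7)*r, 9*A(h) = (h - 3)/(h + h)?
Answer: 450/7 ≈ 64.286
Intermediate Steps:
A(h) = (-3 + h)/(18*h) (A(h) = ((h - 3)/(h + h))/9 = ((-3 + h)/((2*h)))/9 = ((-3 + h)*(1/(2*h)))/9 = ((-3 + h)/(2*h))/9 = (-3 + h)/(18*h))
B(r) = 5*r/63 (B(r) = ((1/18)*(-3 - 7)/(-7))*r = ((1/18)*(-⅐)*(-10))*r = 5*r/63)
B(18)*45 = ((5/63)*18)*45 = (10/7)*45 = 450/7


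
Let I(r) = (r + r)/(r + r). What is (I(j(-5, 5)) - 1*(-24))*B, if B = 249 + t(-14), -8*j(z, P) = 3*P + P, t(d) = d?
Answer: 5875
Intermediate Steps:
j(z, P) = -P/2 (j(z, P) = -(3*P + P)/8 = -P/2)
I(r) = 1 (I(r) = (2*r)/((2*r)) = (2*r)*(1/(2*r)) = 1)
B = 235 (B = 249 - 14 = 235)
(I(j(-5, 5)) - 1*(-24))*B = (1 - 1*(-24))*235 = (1 + 24)*235 = 25*235 = 5875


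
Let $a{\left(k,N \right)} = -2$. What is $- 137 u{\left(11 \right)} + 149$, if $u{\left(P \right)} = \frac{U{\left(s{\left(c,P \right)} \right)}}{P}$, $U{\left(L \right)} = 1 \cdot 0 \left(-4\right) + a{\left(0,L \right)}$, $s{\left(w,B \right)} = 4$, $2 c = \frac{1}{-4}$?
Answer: $\frac{1913}{11} \approx 173.91$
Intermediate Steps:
$c = - \frac{1}{8}$ ($c = \frac{1}{2 \left(-4\right)} = \frac{1}{2} \left(- \frac{1}{4}\right) = - \frac{1}{8} \approx -0.125$)
$U{\left(L \right)} = -2$ ($U{\left(L \right)} = 1 \cdot 0 \left(-4\right) - 2 = 0 \left(-4\right) - 2 = 0 - 2 = -2$)
$u{\left(P \right)} = - \frac{2}{P}$
$- 137 u{\left(11 \right)} + 149 = - 137 \left(- \frac{2}{11}\right) + 149 = - 137 \left(\left(-2\right) \frac{1}{11}\right) + 149 = \left(-137\right) \left(- \frac{2}{11}\right) + 149 = \frac{274}{11} + 149 = \frac{1913}{11}$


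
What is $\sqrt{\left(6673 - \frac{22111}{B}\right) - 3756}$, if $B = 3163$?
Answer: $\frac{2 \sqrt{7278347670}}{3163} \approx 53.945$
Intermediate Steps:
$\sqrt{\left(6673 - \frac{22111}{B}\right) - 3756} = \sqrt{\left(6673 - \frac{22111}{3163}\right) - 3756} = \sqrt{\frac{21084588}{3163} - 3756} = \sqrt{\frac{9204360}{3163}} = \frac{2 \sqrt{7278347670}}{3163}$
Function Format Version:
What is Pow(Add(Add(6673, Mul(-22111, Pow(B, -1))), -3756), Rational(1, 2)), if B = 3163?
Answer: Mul(Rational(2, 3163), Pow(7278347670, Rational(1, 2))) ≈ 53.945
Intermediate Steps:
Pow(Add(Add(6673, Mul(-22111, Pow(B, -1))), -3756), Rational(1, 2)) = Pow(Add(Add(6673, Mul(-22111, Pow(3163, -1))), -3756), Rational(1, 2)) = Pow(Add(Add(6673, Mul(-22111, Rational(1, 3163))), -3756), Rational(1, 2)) = Pow(Add(Add(6673, Rational(-22111, 3163)), -3756), Rational(1, 2)) = Pow(Add(Rational(21084588, 3163), -3756), Rational(1, 2)) = Pow(Rational(9204360, 3163), Rational(1, 2)) = Mul(Rational(2, 3163), Pow(7278347670, Rational(1, 2)))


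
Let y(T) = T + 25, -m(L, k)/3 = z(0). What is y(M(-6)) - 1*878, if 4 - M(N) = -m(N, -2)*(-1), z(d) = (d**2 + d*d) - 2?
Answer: -855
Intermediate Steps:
z(d) = -2 + 2*d**2 (z(d) = (d**2 + d**2) - 2 = 2*d**2 - 2 = -2 + 2*d**2)
m(L, k) = 6 (m(L, k) = -3*(-2 + 2*0**2) = -3*(-2 + 2*0) = -3*(-2 + 0) = -3*(-2) = 6)
M(N) = -2 (M(N) = 4 - (-1*6)*(-1) = 4 - (-6)*(-1) = 4 - 1*6 = 4 - 6 = -2)
y(T) = 25 + T
y(M(-6)) - 1*878 = (25 - 2) - 1*878 = 23 - 878 = -855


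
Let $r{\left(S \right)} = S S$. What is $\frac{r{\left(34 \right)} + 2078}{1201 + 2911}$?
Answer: $\frac{1617}{2056} \approx 0.78648$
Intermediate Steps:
$r{\left(S \right)} = S^{2}$
$\frac{r{\left(34 \right)} + 2078}{1201 + 2911} = \frac{34^{2} + 2078}{1201 + 2911} = \frac{1156 + 2078}{4112} = 3234 \cdot \frac{1}{4112} = \frac{1617}{2056}$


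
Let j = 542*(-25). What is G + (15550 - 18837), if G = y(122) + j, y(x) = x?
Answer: -16715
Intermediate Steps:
j = -13550
G = -13428 (G = 122 - 13550 = -13428)
G + (15550 - 18837) = -13428 + (15550 - 18837) = -13428 - 3287 = -16715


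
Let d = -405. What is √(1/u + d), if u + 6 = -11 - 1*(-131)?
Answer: I*√5263266/114 ≈ 20.124*I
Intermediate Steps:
u = 114 (u = -6 + (-11 - 1*(-131)) = -6 + (-11 + 131) = -6 + 120 = 114)
√(1/u + d) = √(1/114 - 405) = √(-46169/114) = I*√5263266/114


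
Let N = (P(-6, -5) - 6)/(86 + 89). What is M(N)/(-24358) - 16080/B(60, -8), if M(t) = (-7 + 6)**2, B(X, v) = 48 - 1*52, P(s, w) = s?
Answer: 97919159/24358 ≈ 4020.0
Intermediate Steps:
B(X, v) = -4 (B(X, v) = 48 - 52 = -4)
N = -12/175 (N = (-6 - 6)/(86 + 89) = -12/175 ≈ -0.068571)
M(t) = 1 (M(t) = (-1)**2 = 1)
M(N)/(-24358) - 16080/B(60, -8) = 1/(-24358) - 16080/(-4) = 1*(-1/24358) - 16080*(-1/4) = -1/24358 + 4020 = 97919159/24358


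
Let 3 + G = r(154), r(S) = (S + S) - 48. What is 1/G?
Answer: 1/257 ≈ 0.0038911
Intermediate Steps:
r(S) = -48 + 2*S (r(S) = 2*S - 48 = -48 + 2*S)
G = 257 (G = -3 + (-48 + 2*154) = -3 + (-48 + 308) = -3 + 260 = 257)
1/G = 1/257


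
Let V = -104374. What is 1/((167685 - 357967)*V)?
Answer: 1/19860493468 ≈ 5.0351e-11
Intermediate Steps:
1/((167685 - 357967)*V) = 1/((167685 - 357967)*(-104374)) = -1/104374/(-190282) = -1/190282*(-1/104374) = 1/19860493468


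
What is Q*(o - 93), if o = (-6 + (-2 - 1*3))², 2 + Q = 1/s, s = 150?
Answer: -4186/75 ≈ -55.813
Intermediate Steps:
Q = -299/150 (Q = -2 + 1/150 = -299/150 ≈ -1.9933)
o = 121 (o = (-6 + (-2 - 3))² = (-6 - 5)² = (-11)² = 121)
Q*(o - 93) = -299*(121 - 93)/150 = -299/150*28 = -4186/75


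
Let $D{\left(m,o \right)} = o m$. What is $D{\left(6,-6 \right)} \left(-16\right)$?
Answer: $576$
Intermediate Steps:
$D{\left(m,o \right)} = m o$
$D{\left(6,-6 \right)} \left(-16\right) = 6 \left(-6\right) \left(-16\right) = \left(-36\right) \left(-16\right) = 576$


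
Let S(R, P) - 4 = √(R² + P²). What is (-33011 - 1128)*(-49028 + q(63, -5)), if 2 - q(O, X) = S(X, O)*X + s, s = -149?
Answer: 1667929123 - 170695*√3994 ≈ 1.6571e+9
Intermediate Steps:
S(R, P) = 4 + √(P² + R²) (S(R, P) = 4 + √(R² + P²) = 4 + √(P² + R²))
q(O, X) = 151 - X*(4 + √(O² + X²)) (q(O, X) = 2 - ((4 + √(O² + X²))*X - 149) = 2 - (X*(4 + √(O² + X²)) - 149) = 2 - (-149 + X*(4 + √(O² + X²))) = 2 + (149 - X*(4 + √(O² + X²))) = 151 - X*(4 + √(O² + X²)))
(-33011 - 1128)*(-49028 + q(63, -5)) = (-33011 - 1128)*(-49028 + (151 - 1*(-5)*(4 + √(63² + (-5)²)))) = -34139*(-49028 + (151 - 1*(-5)*(4 + √(3969 + 25)))) = -34139*(-49028 + (151 - 1*(-5)*(4 + √3994))) = -34139*(-49028 + (151 + (20 + 5*√3994))) = -34139*(-49028 + (171 + 5*√3994)) = -34139*(-48857 + 5*√3994) = 1667929123 - 170695*√3994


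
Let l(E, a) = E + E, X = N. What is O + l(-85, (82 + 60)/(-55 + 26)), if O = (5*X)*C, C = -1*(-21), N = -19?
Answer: -2165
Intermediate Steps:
X = -19
C = 21
l(E, a) = 2*E
O = -1995 (O = (5*(-19))*21 = -95*21 = -1995)
O + l(-85, (82 + 60)/(-55 + 26)) = -1995 + 2*(-85) = -1995 - 170 = -2165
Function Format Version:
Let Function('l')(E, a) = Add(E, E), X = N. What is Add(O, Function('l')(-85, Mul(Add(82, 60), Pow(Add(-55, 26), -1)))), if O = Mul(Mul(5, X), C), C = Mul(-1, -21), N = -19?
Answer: -2165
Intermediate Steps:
X = -19
C = 21
Function('l')(E, a) = Mul(2, E)
O = -1995 (O = Mul(Mul(5, -19), 21) = Mul(-95, 21) = -1995)
Add(O, Function('l')(-85, Mul(Add(82, 60), Pow(Add(-55, 26), -1)))) = Add(-1995, Mul(2, -85)) = Add(-1995, -170) = -2165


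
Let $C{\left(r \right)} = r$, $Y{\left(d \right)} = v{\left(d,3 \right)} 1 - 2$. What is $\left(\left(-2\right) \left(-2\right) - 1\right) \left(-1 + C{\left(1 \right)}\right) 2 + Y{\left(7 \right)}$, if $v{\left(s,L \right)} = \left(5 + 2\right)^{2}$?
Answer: $47$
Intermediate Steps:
$v{\left(s,L \right)} = 49$ ($v{\left(s,L \right)} = 7^{2} = 49$)
$Y{\left(d \right)} = 47$ ($Y{\left(d \right)} = 49 \cdot 1 - 2 = 49 - 2 = 47$)
$\left(\left(-2\right) \left(-2\right) - 1\right) \left(-1 + C{\left(1 \right)}\right) 2 + Y{\left(7 \right)} = \left(\left(-2\right) \left(-2\right) - 1\right) \left(-1 + 1\right) 2 + 47 = \left(4 - 1\right) 0 \cdot 2 + 47 = 3 \cdot 0 + 47 = 0 + 47 = 47$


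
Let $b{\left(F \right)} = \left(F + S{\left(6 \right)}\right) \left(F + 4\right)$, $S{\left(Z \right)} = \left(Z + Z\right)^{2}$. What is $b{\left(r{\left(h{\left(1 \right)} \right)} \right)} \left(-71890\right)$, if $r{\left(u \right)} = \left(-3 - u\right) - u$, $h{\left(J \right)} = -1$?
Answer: $-30840810$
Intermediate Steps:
$r{\left(u \right)} = -3 - 2 u$
$S{\left(Z \right)} = 4 Z^{2}$ ($S{\left(Z \right)} = \left(2 Z\right)^{2} = 4 Z^{2}$)
$b{\left(F \right)} = \left(4 + F\right) \left(144 + F\right)$ ($b{\left(F \right)} = \left(F + 4 \cdot 6^{2}\right) \left(F + 4\right) = \left(F + 4 \cdot 36\right) \left(4 + F\right) = \left(F + 144\right) \left(4 + F\right) = \left(144 + F\right) \left(4 + F\right) = \left(4 + F\right) \left(144 + F\right)$)
$b{\left(r{\left(h{\left(1 \right)} \right)} \right)} \left(-71890\right) = \left(576 + \left(-3 - -2\right)^{2} + 148 \left(-3 - -2\right)\right) \left(-71890\right) = \left(576 + \left(-3 + 2\right)^{2} + 148 \left(-3 + 2\right)\right) \left(-71890\right) = \left(576 + \left(-1\right)^{2} + 148 \left(-1\right)\right) \left(-71890\right) = \left(576 + 1 - 148\right) \left(-71890\right) = 429 \left(-71890\right) = -30840810$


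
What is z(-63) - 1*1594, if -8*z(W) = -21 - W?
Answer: -6397/4 ≈ -1599.3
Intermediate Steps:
z(W) = 21/8 + W/8 (z(W) = -(-21 - W)/8 = 21/8 + W/8)
z(-63) - 1*1594 = (21/8 + (1/8)*(-63)) - 1*1594 = (21/8 - 63/8) - 1594 = -21/4 - 1594 = -6397/4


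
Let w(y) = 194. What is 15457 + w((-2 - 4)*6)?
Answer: 15651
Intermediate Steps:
15457 + w((-2 - 4)*6) = 15457 + 194 = 15651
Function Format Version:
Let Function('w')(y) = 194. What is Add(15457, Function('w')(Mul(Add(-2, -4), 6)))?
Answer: 15651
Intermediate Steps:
Add(15457, Function('w')(Mul(Add(-2, -4), 6))) = Add(15457, 194) = 15651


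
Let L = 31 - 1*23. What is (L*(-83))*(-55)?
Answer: 36520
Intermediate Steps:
L = 8 (L = 31 - 23 = 8)
(L*(-83))*(-55) = (8*(-83))*(-55) = -664*(-55) = 36520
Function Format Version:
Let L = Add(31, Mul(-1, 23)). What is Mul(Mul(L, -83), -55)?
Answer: 36520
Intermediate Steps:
L = 8 (L = Add(31, -23) = 8)
Mul(Mul(L, -83), -55) = Mul(Mul(8, -83), -55) = Mul(-664, -55) = 36520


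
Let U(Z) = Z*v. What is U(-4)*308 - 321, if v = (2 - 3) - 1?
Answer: 2143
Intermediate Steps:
v = -2 (v = -1 - 1 = -2)
U(Z) = -2*Z (U(Z) = Z*(-2) = -2*Z)
U(-4)*308 - 321 = -2*(-4)*308 - 321 = 8*308 - 321 = 2464 - 321 = 2143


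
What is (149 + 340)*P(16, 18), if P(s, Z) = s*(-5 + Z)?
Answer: 101712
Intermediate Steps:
(149 + 340)*P(16, 18) = (149 + 340)*(16*(-5 + 18)) = 489*(16*13) = 489*208 = 101712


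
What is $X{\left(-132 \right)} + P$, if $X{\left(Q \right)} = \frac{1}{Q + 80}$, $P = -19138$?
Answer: $- \frac{995177}{52} \approx -19138.0$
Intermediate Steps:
$X{\left(Q \right)} = \frac{1}{80 + Q}$
$X{\left(-132 \right)} + P = \frac{1}{80 - 132} - 19138 = \frac{1}{-52} - 19138 = - \frac{1}{52} - 19138 = - \frac{995177}{52}$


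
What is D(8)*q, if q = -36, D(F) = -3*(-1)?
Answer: -108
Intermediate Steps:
D(F) = 3
D(8)*q = 3*(-36) = -108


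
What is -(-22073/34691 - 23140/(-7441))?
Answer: -638504547/258135731 ≈ -2.4735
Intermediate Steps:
-(-22073/34691 - 23140/(-7441)) = -(-22073*1/34691 - 23140*(-1/7441)) = -(-22073/34691 + 23140/7441) = -1*638504547/258135731 = -638504547/258135731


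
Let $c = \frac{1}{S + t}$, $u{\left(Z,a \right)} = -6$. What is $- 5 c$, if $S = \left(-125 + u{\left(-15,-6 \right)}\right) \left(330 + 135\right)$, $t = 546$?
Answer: $\frac{5}{60369} \approx 8.2824 \cdot 10^{-5}$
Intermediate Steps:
$S = -60915$ ($S = \left(-125 - 6\right) \left(330 + 135\right) = \left(-131\right) 465 = -60915$)
$c = - \frac{1}{60369}$ ($c = \frac{1}{-60915 + 546} = \frac{1}{-60369} = - \frac{1}{60369} \approx -1.6565 \cdot 10^{-5}$)
$- 5 c = \left(-5\right) \left(- \frac{1}{60369}\right) = \frac{5}{60369}$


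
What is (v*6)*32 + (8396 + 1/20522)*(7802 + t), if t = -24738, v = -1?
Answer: -1459061343796/10261 ≈ -1.4219e+8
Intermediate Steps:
(v*6)*32 + (8396 + 1/20522)*(7802 + t) = -1*6*32 + (8396 + 1/20522)*(7802 - 24738) = -6*32 + (8396 + 1/20522)*(-16936) = -192 + (172302713/20522)*(-16936) = -192 - 1459059373684/10261 = -1459061343796/10261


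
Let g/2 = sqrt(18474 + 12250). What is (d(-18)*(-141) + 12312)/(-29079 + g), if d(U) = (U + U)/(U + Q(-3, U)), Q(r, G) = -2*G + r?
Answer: -1839304908/4227326725 - 253008*sqrt(7681)/4227326725 ≈ -0.44034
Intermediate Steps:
Q(r, G) = r - 2*G
d(U) = 2*U/(-3 - U) (d(U) = (U + U)/(U + (-3 - 2*U)) = (2*U)/(-3 - U) = 2*U/(-3 - U))
g = 4*sqrt(7681) (g = 2*sqrt(18474 + 12250) = 2*sqrt(30724) = 2*(2*sqrt(7681)) = 4*sqrt(7681) ≈ 350.57)
(d(-18)*(-141) + 12312)/(-29079 + g) = ((2*(-18)/(-3 - 1*(-18)))*(-141) + 12312)/(-29079 + 4*sqrt(7681)) = ((2*(-18)/(-3 + 18))*(-141) + 12312)/(-29079 + 4*sqrt(7681)) = ((2*(-18)/15)*(-141) + 12312)/(-29079 + 4*sqrt(7681)) = ((2*(-18)*(1/15))*(-141) + 12312)/(-29079 + 4*sqrt(7681)) = (-12/5*(-141) + 12312)/(-29079 + 4*sqrt(7681)) = (1692/5 + 12312)/(-29079 + 4*sqrt(7681)) = 63252/(5*(-29079 + 4*sqrt(7681)))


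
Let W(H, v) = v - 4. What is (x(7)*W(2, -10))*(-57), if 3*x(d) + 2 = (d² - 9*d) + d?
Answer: -2394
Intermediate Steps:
W(H, v) = -4 + v
x(d) = -⅔ - 8*d/3 + d²/3 (x(d) = -⅔ + ((d² - 9*d) + d)/3 = -⅔ + (d² - 8*d)/3 = -⅔ + (-8*d/3 + d²/3) = -⅔ - 8*d/3 + d²/3)
(x(7)*W(2, -10))*(-57) = ((-⅔ - 8/3*7 + (⅓)*7²)*(-4 - 10))*(-57) = ((-⅔ - 56/3 + (⅓)*49)*(-14))*(-57) = ((-⅔ - 56/3 + 49/3)*(-14))*(-57) = -3*(-14)*(-57) = 42*(-57) = -2394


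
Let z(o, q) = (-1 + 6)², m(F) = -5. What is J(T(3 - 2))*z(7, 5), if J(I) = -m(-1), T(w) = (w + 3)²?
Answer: 125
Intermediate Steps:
z(o, q) = 25 (z(o, q) = 5² = 25)
T(w) = (3 + w)²
J(I) = 5 (J(I) = -1*(-5) = 5)
J(T(3 - 2))*z(7, 5) = 5*25 = 125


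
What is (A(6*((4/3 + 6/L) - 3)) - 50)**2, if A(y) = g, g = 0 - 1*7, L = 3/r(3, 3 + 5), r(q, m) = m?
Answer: 3249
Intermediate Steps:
L = 3/8 (L = 3/(3 + 5) = 3/8 ≈ 0.37500)
g = -7 (g = 0 - 7 = -7)
A(y) = -7
(A(6*((4/3 + 6/L) - 3)) - 50)**2 = (-7 - 50)**2 = (-57)**2 = 3249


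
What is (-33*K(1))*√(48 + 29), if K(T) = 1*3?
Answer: -99*√77 ≈ -868.72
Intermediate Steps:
K(T) = 3
(-33*K(1))*√(48 + 29) = (-33*3)*√(48 + 29) = -99*√77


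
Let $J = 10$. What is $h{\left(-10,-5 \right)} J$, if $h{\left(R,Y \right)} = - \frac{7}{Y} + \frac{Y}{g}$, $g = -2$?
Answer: $39$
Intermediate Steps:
$h{\left(R,Y \right)} = - \frac{7}{Y} - \frac{Y}{2}$ ($h{\left(R,Y \right)} = - \frac{7}{Y} + \frac{Y}{-2} = - \frac{7}{Y} + Y \left(- \frac{1}{2}\right) = - \frac{7}{Y} - \frac{Y}{2}$)
$h{\left(-10,-5 \right)} J = \left(- \frac{7}{-5} - - \frac{5}{2}\right) 10 = \left(\left(-7\right) \left(- \frac{1}{5}\right) + \frac{5}{2}\right) 10 = \left(\frac{7}{5} + \frac{5}{2}\right) 10 = \frac{39}{10} \cdot 10 = 39$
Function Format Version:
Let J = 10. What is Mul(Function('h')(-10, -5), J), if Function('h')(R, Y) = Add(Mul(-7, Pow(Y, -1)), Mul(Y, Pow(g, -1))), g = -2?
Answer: 39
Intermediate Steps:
Function('h')(R, Y) = Add(Mul(-7, Pow(Y, -1)), Mul(Rational(-1, 2), Y)) (Function('h')(R, Y) = Add(Mul(-7, Pow(Y, -1)), Mul(Y, Pow(-2, -1))) = Add(Mul(-7, Pow(Y, -1)), Mul(Y, Rational(-1, 2))) = Add(Mul(-7, Pow(Y, -1)), Mul(Rational(-1, 2), Y)))
Mul(Function('h')(-10, -5), J) = Mul(Add(Mul(-7, Pow(-5, -1)), Mul(Rational(-1, 2), -5)), 10) = Mul(Add(Mul(-7, Rational(-1, 5)), Rational(5, 2)), 10) = Mul(Add(Rational(7, 5), Rational(5, 2)), 10) = Mul(Rational(39, 10), 10) = 39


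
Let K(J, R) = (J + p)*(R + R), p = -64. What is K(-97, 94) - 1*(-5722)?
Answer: -24546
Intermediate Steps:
K(J, R) = 2*R*(-64 + J) (K(J, R) = (J - 64)*(R + R) = (-64 + J)*(2*R) = 2*R*(-64 + J))
K(-97, 94) - 1*(-5722) = 2*94*(-64 - 97) - 1*(-5722) = 2*94*(-161) + 5722 = -30268 + 5722 = -24546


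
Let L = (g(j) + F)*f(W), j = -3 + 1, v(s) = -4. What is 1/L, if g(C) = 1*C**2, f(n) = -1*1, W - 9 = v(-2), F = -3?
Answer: -1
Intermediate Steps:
W = 5 (W = 9 - 4 = 5)
j = -2
f(n) = -1
g(C) = C**2
L = -1 (L = ((-2)**2 - 3)*(-1) = (4 - 3)*(-1) = 1*(-1) = -1)
1/L = 1/(-1) = -1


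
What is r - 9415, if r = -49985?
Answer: -59400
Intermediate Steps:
r - 9415 = -49985 - 9415 = -59400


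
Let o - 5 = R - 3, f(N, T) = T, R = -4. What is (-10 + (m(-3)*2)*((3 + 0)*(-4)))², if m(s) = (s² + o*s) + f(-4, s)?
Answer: 88804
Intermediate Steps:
o = -2 (o = 5 + (-4 - 3) = 5 - 7 = -2)
m(s) = s² - s (m(s) = (s² - 2*s) + s = s² - s)
(-10 + (m(-3)*2)*((3 + 0)*(-4)))² = (-10 + (-3*(-1 - 3)*2)*((3 + 0)*(-4)))² = (-10 + (-3*(-4)*2)*(3*(-4)))² = (-10 + (12*2)*(-12))² = (-10 + 24*(-12))² = (-10 - 288)² = (-298)² = 88804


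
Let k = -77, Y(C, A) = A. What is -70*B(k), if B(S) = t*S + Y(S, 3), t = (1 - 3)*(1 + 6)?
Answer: -75670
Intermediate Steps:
t = -14 (t = -2*7 = -14)
B(S) = 3 - 14*S (B(S) = -14*S + 3 = 3 - 14*S)
-70*B(k) = -70*(3 - 14*(-77)) = -70*(3 + 1078) = -70*1081 = -75670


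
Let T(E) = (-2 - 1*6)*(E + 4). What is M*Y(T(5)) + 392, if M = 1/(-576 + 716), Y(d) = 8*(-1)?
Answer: 13718/35 ≈ 391.94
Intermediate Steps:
T(E) = -32 - 8*E (T(E) = (-2 - 6)*(4 + E) = -8*(4 + E) = -32 - 8*E)
Y(d) = -8
M = 1/140 ≈ 0.0071429
M*Y(T(5)) + 392 = (1/140)*(-8) + 392 = -2/35 + 392 = 13718/35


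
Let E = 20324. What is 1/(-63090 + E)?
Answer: -1/42766 ≈ -2.3383e-5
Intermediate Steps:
1/(-63090 + E) = 1/(-63090 + 20324) = 1/(-42766) = -1/42766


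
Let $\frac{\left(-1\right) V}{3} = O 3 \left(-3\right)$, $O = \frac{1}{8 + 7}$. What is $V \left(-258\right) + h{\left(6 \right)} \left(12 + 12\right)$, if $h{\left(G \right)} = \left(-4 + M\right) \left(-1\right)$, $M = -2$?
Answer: $- \frac{1602}{5} \approx -320.4$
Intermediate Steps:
$O = \frac{1}{15} \approx 0.066667$
$h{\left(G \right)} = 6$ ($h{\left(G \right)} = \left(-4 - 2\right) \left(-1\right) = \left(-6\right) \left(-1\right) = 6$)
$V = \frac{9}{5}$ ($V = - 3 \cdot \frac{1}{15} \cdot 3 \left(-3\right) = - 3 \cdot \frac{1}{5} \left(-3\right) = \left(-3\right) \left(- \frac{3}{5}\right) = \frac{9}{5} \approx 1.8$)
$V \left(-258\right) + h{\left(6 \right)} \left(12 + 12\right) = \frac{9}{5} \left(-258\right) + 6 \left(12 + 12\right) = - \frac{2322}{5} + 6 \cdot 24 = - \frac{2322}{5} + 144 = - \frac{1602}{5}$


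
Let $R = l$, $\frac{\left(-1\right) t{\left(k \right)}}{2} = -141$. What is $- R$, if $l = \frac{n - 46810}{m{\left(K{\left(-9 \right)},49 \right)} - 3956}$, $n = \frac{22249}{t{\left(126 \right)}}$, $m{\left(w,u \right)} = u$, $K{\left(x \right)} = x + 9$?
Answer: $- \frac{13178171}{1101774} \approx -11.961$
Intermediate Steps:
$K{\left(x \right)} = 9 + x$
$t{\left(k \right)} = 282$ ($t{\left(k \right)} = \left(-2\right) \left(-141\right) = 282$)
$n = \frac{22249}{282} \approx 78.897$
$l = \frac{13178171}{1101774}$ ($l = \frac{\frac{22249}{282} - 46810}{49 - 3956} = - \frac{13178171}{282 \left(-3907\right)} = \left(- \frac{13178171}{282}\right) \left(- \frac{1}{3907}\right) = \frac{13178171}{1101774} \approx 11.961$)
$R = \frac{13178171}{1101774} \approx 11.961$
$- R = \left(-1\right) \frac{13178171}{1101774} = - \frac{13178171}{1101774}$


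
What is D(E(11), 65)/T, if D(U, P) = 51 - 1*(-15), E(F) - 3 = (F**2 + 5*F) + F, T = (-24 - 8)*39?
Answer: -11/208 ≈ -0.052885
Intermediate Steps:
T = -1248 (T = -32*39 = -1248)
E(F) = 3 + F**2 + 6*F (E(F) = 3 + ((F**2 + 5*F) + F) = 3 + (F**2 + 6*F) = 3 + F**2 + 6*F)
D(U, P) = 66 (D(U, P) = 51 + 15 = 66)
D(E(11), 65)/T = 66/(-1248) = 66*(-1/1248) = -11/208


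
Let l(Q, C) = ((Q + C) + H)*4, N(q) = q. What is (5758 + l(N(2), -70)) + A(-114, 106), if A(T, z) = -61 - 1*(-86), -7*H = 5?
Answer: 38557/7 ≈ 5508.1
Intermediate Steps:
H = -5/7 (H = -1/7*5 = -5/7 ≈ -0.71429)
A(T, z) = 25 (A(T, z) = -61 + 86 = 25)
l(Q, C) = -20/7 + 4*C + 4*Q (l(Q, C) = ((Q + C) - 5/7)*4 = ((C + Q) - 5/7)*4 = (-5/7 + C + Q)*4 = -20/7 + 4*C + 4*Q)
(5758 + l(N(2), -70)) + A(-114, 106) = (5758 + (-20/7 + 4*(-70) + 4*2)) + 25 = (5758 + (-20/7 - 280 + 8)) + 25 = (5758 - 1924/7) + 25 = 38382/7 + 25 = 38557/7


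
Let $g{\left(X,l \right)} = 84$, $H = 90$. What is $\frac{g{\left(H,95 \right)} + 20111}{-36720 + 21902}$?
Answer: $- \frac{20195}{14818} \approx -1.3629$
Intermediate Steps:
$\frac{g{\left(H,95 \right)} + 20111}{-36720 + 21902} = \frac{84 + 20111}{-36720 + 21902} = \frac{20195}{-14818} = 20195 \left(- \frac{1}{14818}\right) = - \frac{20195}{14818}$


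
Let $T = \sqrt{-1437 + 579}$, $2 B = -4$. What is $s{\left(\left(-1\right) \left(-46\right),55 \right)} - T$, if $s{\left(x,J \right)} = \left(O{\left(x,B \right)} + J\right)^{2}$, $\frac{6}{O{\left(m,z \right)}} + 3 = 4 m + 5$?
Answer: $\frac{2910436}{961} - i \sqrt{858} \approx 3028.6 - 29.292 i$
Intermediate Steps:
$B = -2$ ($B = \frac{1}{2} \left(-4\right) = -2$)
$O{\left(m,z \right)} = \frac{6}{2 + 4 m}$ ($O{\left(m,z \right)} = \frac{6}{-3 + \left(4 m + 5\right)} = \frac{6}{-3 + \left(5 + 4 m\right)} = \frac{6}{2 + 4 m}$)
$T = i \sqrt{858}$ ($T = \sqrt{-858} = i \sqrt{858} \approx 29.292 i$)
$s{\left(x,J \right)} = \left(J + \frac{3}{1 + 2 x}\right)^{2}$ ($s{\left(x,J \right)} = \left(\frac{3}{1 + 2 x} + J\right)^{2} = \left(J + \frac{3}{1 + 2 x}\right)^{2}$)
$s{\left(\left(-1\right) \left(-46\right),55 \right)} - T = \left(55 + \frac{3}{1 + 2 \left(\left(-1\right) \left(-46\right)\right)}\right)^{2} - i \sqrt{858} = \left(55 + \frac{3}{1 + 2 \cdot 46}\right)^{2} - i \sqrt{858} = \left(55 + \frac{3}{1 + 92}\right)^{2} - i \sqrt{858} = \left(55 + \frac{3}{93}\right)^{2} - i \sqrt{858} = \left(55 + 3 \cdot \frac{1}{93}\right)^{2} - i \sqrt{858} = \left(55 + \frac{1}{31}\right)^{2} - i \sqrt{858} = \left(\frac{1706}{31}\right)^{2} - i \sqrt{858} = \frac{2910436}{961} - i \sqrt{858}$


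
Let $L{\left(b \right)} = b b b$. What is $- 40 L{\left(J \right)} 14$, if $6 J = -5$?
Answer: $\frac{8750}{27} \approx 324.07$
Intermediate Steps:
$J = - \frac{5}{6}$ ($J = \frac{1}{6} \left(-5\right) = - \frac{5}{6} \approx -0.83333$)
$L{\left(b \right)} = b^{3}$ ($L{\left(b \right)} = b^{2} b = b^{3}$)
$- 40 L{\left(J \right)} 14 = - 40 \left(- \frac{5}{6}\right)^{3} \cdot 14 = \left(-40\right) \left(- \frac{125}{216}\right) 14 = \frac{625}{27} \cdot 14 = \frac{8750}{27}$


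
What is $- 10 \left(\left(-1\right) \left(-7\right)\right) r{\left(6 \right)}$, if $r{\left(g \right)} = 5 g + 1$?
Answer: $-2170$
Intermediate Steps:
$r{\left(g \right)} = 1 + 5 g$
$- 10 \left(\left(-1\right) \left(-7\right)\right) r{\left(6 \right)} = - 10 \left(\left(-1\right) \left(-7\right)\right) \left(1 + 5 \cdot 6\right) = \left(-10\right) 7 \left(1 + 30\right) = \left(-70\right) 31 = -2170$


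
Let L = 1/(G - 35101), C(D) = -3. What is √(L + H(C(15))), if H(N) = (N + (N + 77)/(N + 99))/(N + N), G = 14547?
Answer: √22599020230/246648 ≈ 0.60949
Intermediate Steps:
H(N) = (N + (77 + N)/(99 + N))/(2*N) (H(N) = (N + (77 + N)/(99 + N))/((2*N)) = (N + (77 + N)/(99 + N))*(1/(2*N)) = (N + (77 + N)/(99 + N))/(2*N))
L = -1/20554 (L = 1/(14547 - 35101) = 1/(-20554) = -1/20554 ≈ -4.8652e-5)
√(L + H(C(15))) = √(-1/20554 + (½)*(77 + (-3)² + 100*(-3))/(-3*(99 - 3))) = √(-1/20554 + (½)*(-⅓)*(77 + 9 - 300)/96) = √(-1/20554 + (½)*(-⅓)*(1/96)*(-214)) = √(-1/20554 + 107/288) = √(1099495/2959776) = √22599020230/246648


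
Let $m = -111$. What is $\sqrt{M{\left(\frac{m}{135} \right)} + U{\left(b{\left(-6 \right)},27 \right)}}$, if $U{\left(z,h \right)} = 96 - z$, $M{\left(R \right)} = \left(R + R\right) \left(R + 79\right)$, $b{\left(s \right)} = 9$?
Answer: $\frac{i \sqrt{84157}}{45} \approx 6.4466 i$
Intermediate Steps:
$M{\left(R \right)} = 2 R \left(79 + R\right)$
$\sqrt{M{\left(\frac{m}{135} \right)} + U{\left(b{\left(-6 \right)},27 \right)}} = \sqrt{2 \left(- \frac{111}{135}\right) \left(79 - \frac{111}{135}\right) + \left(96 - 9\right)} = \sqrt{2 \left(\left(-111\right) \frac{1}{135}\right) \left(79 - \frac{37}{45}\right) + \left(96 - 9\right)} = \sqrt{2 \left(- \frac{37}{45}\right) \left(79 - \frac{37}{45}\right) + 87} = \sqrt{2 \left(- \frac{37}{45}\right) \frac{3518}{45} + 87} = \sqrt{- \frac{260332}{2025} + 87} = \sqrt{- \frac{84157}{2025}} = \frac{i \sqrt{84157}}{45}$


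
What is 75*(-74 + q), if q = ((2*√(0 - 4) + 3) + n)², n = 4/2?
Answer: -4875 + 3000*I ≈ -4875.0 + 3000.0*I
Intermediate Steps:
n = 2 (n = 4*(½) = 2)
q = (5 + 4*I)² (q = ((2*√(0 - 4) + 3) + 2)² = ((2*√(-4) + 3) + 2)² = ((2*(2*I) + 3) + 2)² = ((4*I + 3) + 2)² = ((3 + 4*I) + 2)² = (5 + 4*I)² ≈ 9.0 + 40.0*I)
75*(-74 + q) = 75*(-74 + (9 + 40*I)) = 75*(-65 + 40*I) = -4875 + 3000*I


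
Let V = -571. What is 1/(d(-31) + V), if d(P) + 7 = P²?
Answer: 1/383 ≈ 0.0026110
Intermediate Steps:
d(P) = -7 + P²
1/(d(-31) + V) = 1/((-7 + (-31)²) - 571) = 1/((-7 + 961) - 571) = 1/(954 - 571) = 1/383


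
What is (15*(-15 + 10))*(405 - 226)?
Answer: -13425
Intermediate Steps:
(15*(-15 + 10))*(405 - 226) = (15*(-5))*179 = -75*179 = -13425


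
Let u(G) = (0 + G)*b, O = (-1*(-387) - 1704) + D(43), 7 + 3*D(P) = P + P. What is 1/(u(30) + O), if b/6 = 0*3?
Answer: -3/3872 ≈ -0.00077479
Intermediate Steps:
D(P) = -7/3 + 2*P/3 (D(P) = -7/3 + (P + P)/3 = -7/3 + (2*P)/3 = -7/3 + 2*P/3)
b = 0 (b = 6*(0*3) = 6*0 = 0)
O = -3872/3 (O = (-1*(-387) - 1704) + (-7/3 + (2/3)*43) = (387 - 1704) + (-7/3 + 86/3) = -1317 + 79/3 = -3872/3 ≈ -1290.7)
u(G) = 0 (u(G) = (0 + G)*0 = G*0 = 0)
1/(u(30) + O) = 1/(0 - 3872/3) = 1/(-3872/3) = -3/3872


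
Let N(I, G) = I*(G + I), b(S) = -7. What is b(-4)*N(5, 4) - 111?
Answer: -426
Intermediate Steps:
b(-4)*N(5, 4) - 111 = -35*(4 + 5) - 111 = -35*9 - 111 = -7*45 - 111 = -315 - 111 = -426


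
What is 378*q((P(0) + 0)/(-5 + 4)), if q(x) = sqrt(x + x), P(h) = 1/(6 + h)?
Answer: 126*I*sqrt(3) ≈ 218.24*I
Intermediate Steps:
q(x) = sqrt(2)*sqrt(x) (q(x) = sqrt(2*x) = sqrt(2)*sqrt(x))
378*q((P(0) + 0)/(-5 + 4)) = 378*(sqrt(2)*sqrt((1/(6 + 0) + 0)/(-5 + 4))) = 378*(sqrt(2)*sqrt((1/6 + 0)/(-1))) = 378*(sqrt(2)*sqrt((1/6 + 0)*(-1))) = 378*(sqrt(2)*sqrt((1/6)*(-1))) = 378*(sqrt(2)*sqrt(-1/6)) = 378*(sqrt(2)*(I*sqrt(6)/6)) = 378*(I*sqrt(3)/3) = 126*I*sqrt(3)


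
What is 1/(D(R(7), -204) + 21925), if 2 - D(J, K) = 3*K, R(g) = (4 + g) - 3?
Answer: 1/22539 ≈ 4.4368e-5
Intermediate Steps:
R(g) = 1 + g
D(J, K) = 2 - 3*K
1/(D(R(7), -204) + 21925) = 1/((2 - 3*(-204)) + 21925) = 1/((2 + 612) + 21925) = 1/(614 + 21925) = 1/22539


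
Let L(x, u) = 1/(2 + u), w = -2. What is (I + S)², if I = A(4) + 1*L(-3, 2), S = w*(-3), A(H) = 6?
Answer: 2401/16 ≈ 150.06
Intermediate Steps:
S = 6 (S = -2*(-3) = 6)
I = 25/4 (I = 6 + 1/(2 + 2) = 6 + 1/4 = 6 + 1*(¼) = 6 + ¼ = 25/4 ≈ 6.2500)
(I + S)² = (25/4 + 6)² = (49/4)² = 2401/16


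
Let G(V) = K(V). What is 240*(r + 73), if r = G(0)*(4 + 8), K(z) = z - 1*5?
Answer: 3120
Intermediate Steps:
K(z) = -5 + z (K(z) = z - 5 = -5 + z)
G(V) = -5 + V
r = -60 (r = (-5 + 0)*(4 + 8) = -5*12 = -60)
240*(r + 73) = 240*(-60 + 73) = 240*13 = 3120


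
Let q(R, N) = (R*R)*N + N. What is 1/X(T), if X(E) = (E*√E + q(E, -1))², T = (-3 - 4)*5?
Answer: (1226 + 35*I*√35)⁻² ≈ 6.1097e-7 - 2.1244e-7*I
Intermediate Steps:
T = -35 (T = -7*5 = -35)
q(R, N) = N + N*R² (q(R, N) = R²*N + N = N*R² + N = N + N*R²)
X(E) = (-1 + E^(3/2) - E²)² (X(E) = (E*√E - (1 + E²))² = (E^(3/2) + (-1 - E²))² = (-1 + E^(3/2) - E²)²)
1/X(T) = 1/((1 + (-35)² - (-35)^(3/2))²) = 1/((1 + 1225 - (-35)*I*√35)²) = 1/((1 + 1225 + 35*I*√35)²) = 1/((1226 + 35*I*√35)²) = (1226 + 35*I*√35)⁻²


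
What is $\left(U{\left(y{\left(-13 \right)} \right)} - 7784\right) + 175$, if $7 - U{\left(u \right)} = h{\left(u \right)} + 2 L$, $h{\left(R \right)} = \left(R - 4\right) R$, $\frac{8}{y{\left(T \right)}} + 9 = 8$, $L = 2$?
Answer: $-7702$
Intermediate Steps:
$y{\left(T \right)} = -8$ ($y{\left(T \right)} = \frac{8}{-9 + 8} = \frac{8}{-1} = 8 \left(-1\right) = -8$)
$h{\left(R \right)} = R \left(-4 + R\right)$ ($h{\left(R \right)} = \left(-4 + R\right) R = R \left(-4 + R\right)$)
$U{\left(u \right)} = 3 - u \left(-4 + u\right)$ ($U{\left(u \right)} = 7 - \left(u \left(-4 + u\right) + 2 \cdot 2\right) = 7 - \left(u \left(-4 + u\right) + 4\right) = 7 - \left(4 + u \left(-4 + u\right)\right) = 3 - u \left(-4 + u\right)$)
$\left(U{\left(y{\left(-13 \right)} \right)} - 7784\right) + 175 = \left(\left(3 - - 8 \left(-4 - 8\right)\right) - 7784\right) + 175 = \left(\left(3 - \left(-8\right) \left(-12\right)\right) - 7784\right) + 175 = \left(\left(3 - 96\right) - 7784\right) + 175 = \left(-93 - 7784\right) + 175 = -7877 + 175 = -7702$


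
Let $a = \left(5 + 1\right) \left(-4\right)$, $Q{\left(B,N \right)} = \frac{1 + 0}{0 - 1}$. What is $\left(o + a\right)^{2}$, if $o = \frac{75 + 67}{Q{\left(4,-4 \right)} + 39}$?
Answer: $\frac{148225}{361} \approx 410.6$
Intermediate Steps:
$Q{\left(B,N \right)} = -1$ ($Q{\left(B,N \right)} = 1 \frac{1}{-1} = 1 \left(-1\right) = -1$)
$o = \frac{71}{19}$ ($o = \frac{75 + 67}{-1 + 39} = \frac{142}{38} = 142 \cdot \frac{1}{38} = \frac{71}{19} \approx 3.7368$)
$a = -24$ ($a = 6 \left(-4\right) = -24$)
$\left(o + a\right)^{2} = \left(\frac{71}{19} - 24\right)^{2} = \left(- \frac{385}{19}\right)^{2} = \frac{148225}{361}$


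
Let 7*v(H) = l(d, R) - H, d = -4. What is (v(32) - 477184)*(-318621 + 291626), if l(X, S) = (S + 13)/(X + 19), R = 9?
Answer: 270515696422/21 ≈ 1.2882e+10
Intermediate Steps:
l(X, S) = (13 + S)/(19 + X)
v(H) = 22/105 - H/7 (v(H) = ((13 + 9)/(19 - 4) - H)/7 = (22/15 - H)/7 = 22/105 - H/7)
(v(32) - 477184)*(-318621 + 291626) = ((22/105 - ⅐*32) - 477184)*(-318621 + 291626) = ((22/105 - 32/7) - 477184)*(-26995) = (-458/105 - 477184)*(-26995) = -50104778/105*(-26995) = 270515696422/21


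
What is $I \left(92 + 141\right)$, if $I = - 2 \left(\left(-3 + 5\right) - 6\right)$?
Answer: $1864$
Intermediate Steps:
$I = 8$ ($I = - 2 \left(2 - 6\right) = \left(-2\right) \left(-4\right) = 8$)
$I \left(92 + 141\right) = 8 \left(92 + 141\right) = 8 \cdot 233 = 1864$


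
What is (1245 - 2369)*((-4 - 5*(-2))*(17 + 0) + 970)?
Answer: -1204928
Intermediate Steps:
(1245 - 2369)*((-4 - 5*(-2))*(17 + 0) + 970) = -1124*((-4 + 10)*17 + 970) = -1124*(6*17 + 970) = -1124*(102 + 970) = -1124*1072 = -1204928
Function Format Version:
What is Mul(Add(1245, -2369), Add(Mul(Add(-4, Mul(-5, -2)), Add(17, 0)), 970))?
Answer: -1204928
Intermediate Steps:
Mul(Add(1245, -2369), Add(Mul(Add(-4, Mul(-5, -2)), Add(17, 0)), 970)) = Mul(-1124, Add(Mul(Add(-4, 10), 17), 970)) = Mul(-1124, Add(Mul(6, 17), 970)) = Mul(-1124, Add(102, 970)) = Mul(-1124, 1072) = -1204928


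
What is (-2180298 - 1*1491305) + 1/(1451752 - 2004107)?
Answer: -2028028275066/552355 ≈ -3.6716e+6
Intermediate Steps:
(-2180298 - 1*1491305) + 1/(1451752 - 2004107) = (-2180298 - 1491305) + 1/(-552355) = -3671603 - 1/552355 = -2028028275066/552355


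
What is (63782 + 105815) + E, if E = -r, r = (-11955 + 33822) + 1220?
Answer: 146510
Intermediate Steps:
r = 23087 (r = 21867 + 1220 = 23087)
E = -23087 (E = -1*23087 = -23087)
(63782 + 105815) + E = (63782 + 105815) - 23087 = 169597 - 23087 = 146510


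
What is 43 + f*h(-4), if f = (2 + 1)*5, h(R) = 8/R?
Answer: 13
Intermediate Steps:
f = 15 (f = 3*5 = 15)
43 + f*h(-4) = 43 + 15*(8/(-4)) = 43 + 15*(8*(-1/4)) = 43 + 15*(-2) = 43 - 30 = 13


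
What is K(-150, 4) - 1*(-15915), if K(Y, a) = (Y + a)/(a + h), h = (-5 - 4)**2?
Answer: 1352629/85 ≈ 15913.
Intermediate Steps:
h = 81 (h = (-9)**2 = 81)
K(Y, a) = (Y + a)/(81 + a) (K(Y, a) = (Y + a)/(a + 81) = (Y + a)/(81 + a))
K(-150, 4) - 1*(-15915) = (-150 + 4)/(81 + 4) - 1*(-15915) = -146/85 + 15915 = 1352629/85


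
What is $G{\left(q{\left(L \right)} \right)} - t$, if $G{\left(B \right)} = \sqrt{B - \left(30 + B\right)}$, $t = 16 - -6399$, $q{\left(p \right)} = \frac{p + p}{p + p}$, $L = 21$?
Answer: $-6415 + i \sqrt{30} \approx -6415.0 + 5.4772 i$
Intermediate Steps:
$q{\left(p \right)} = 1$ ($q{\left(p \right)} = \frac{2 p}{2 p} = 2 p \frac{1}{2 p} = 1$)
$t = 6415$ ($t = 16 + 6399 = 6415$)
$G{\left(B \right)} = i \sqrt{30}$ ($G{\left(B \right)} = \sqrt{-30} = i \sqrt{30}$)
$G{\left(q{\left(L \right)} \right)} - t = i \sqrt{30} - 6415 = -6415 + i \sqrt{30}$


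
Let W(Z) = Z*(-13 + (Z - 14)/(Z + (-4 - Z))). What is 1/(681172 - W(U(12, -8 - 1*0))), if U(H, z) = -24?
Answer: 1/681088 ≈ 1.4682e-6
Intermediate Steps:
W(Z) = Z*(-19/2 - Z/4) (W(Z) = Z*(-13 + (-14 + Z)/(-4)) = Z*(-13 + (-14 + Z)*(-¼)) = Z*(-13 + (7/2 - Z/4)) = Z*(-19/2 - Z/4))
1/(681172 - W(U(12, -8 - 1*0))) = 1/(681172 - (-1)*(-24)*(38 - 24)/4) = 1/(681172 - (-1)*(-24)*14/4) = 1/(681172 - 1*84) = 1/(681172 - 84) = 1/681088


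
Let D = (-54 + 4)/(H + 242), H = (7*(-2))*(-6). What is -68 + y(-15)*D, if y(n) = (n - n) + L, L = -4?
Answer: -10984/163 ≈ -67.386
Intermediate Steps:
H = 84 (H = -14*(-6) = 84)
D = -25/163 (D = (-54 + 4)/(84 + 242) = -50/326 = -50*1/326 = -25/163 ≈ -0.15337)
y(n) = -4 (y(n) = (n - n) - 4 = 0 - 4 = -4)
-68 + y(-15)*D = -68 - 4*(-25/163) = -68 + 100/163 = -10984/163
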